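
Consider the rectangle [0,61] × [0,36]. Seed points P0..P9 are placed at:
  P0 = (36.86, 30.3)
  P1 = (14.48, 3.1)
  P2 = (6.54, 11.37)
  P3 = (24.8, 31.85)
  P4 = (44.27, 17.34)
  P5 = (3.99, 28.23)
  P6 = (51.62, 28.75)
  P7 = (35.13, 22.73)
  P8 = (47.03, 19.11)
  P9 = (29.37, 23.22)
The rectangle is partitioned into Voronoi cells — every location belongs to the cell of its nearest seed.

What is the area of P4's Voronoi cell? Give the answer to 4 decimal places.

1. box [0,61]×[0,36]: [(0, 0) (61, 0) (61, 36) (0, 36)]
2. ⊥bis P4·P0 via (40.565,23.82): [(0, 0.6266) (0, 0) (61, 0) (61, 35.5039)]  |A|=1101.9798
3. ⊥bis P4·P1 via (29.375,10.22): [(26.6713, 15.8761) (34.2603, 0) (61, 0) (61, 35.5039)]  |A|=821.6633
4. ⊥bis P4·P2 via (25.405,14.355): [(26.6713, 15.8761) (34.2603, 0) (61, 0) (61, 35.5039)]  |A|=821.6633
5. ⊥bis P4·P3 via (34.535,24.595): [(29.0515, 17.237) (27.2051, 14.7595) (34.2603, 0) (61, 0) (61, 35.5039)]  |A|=819.9711
6. ⊥bis P4·P5 via (24.13,22.785): [(29.0515, 17.237) (27.2051, 14.7595) (34.2603, 0) (61, 0) (61, 35.5039)]  |A|=819.9711
7. ⊥bis P4·P6 via (47.945,23.045): [(43.8374, 25.691) (29.0515, 17.237) (27.2051, 14.7595) (34.2603, 0) (61, 0) (61, 14.6353)]  |A|=640.8915
8. ⊥bis P4·P7 via (39.7,20.035): [(43.8374, 25.691) (42.6275, 24.9993) (31.4061, 5.9708) (34.2603, 0) (61, 0) (61, 14.6353)]  |A|=541.9599
9. ⊥bis P4·P8 via (45.65,18.225): [(41.9943, 23.9255) (31.4061, 5.9708) (34.2603, 0) (57.3378, 0)]  |A|=333.3022
10. ⊥bis P4·P9 via (36.82,20.28): [(41.9943, 23.9255) (31.4061, 5.9708) (34.2603, 0) (57.3378, 0)]  |A|=333.3022
11. canonical 4-gon: [(41.9943, 23.9255) (31.4061, 5.9708) (34.2603, 0) (57.3378, 0)]
12. shoelace: 333.3022

Area of P4's cell: 333.3022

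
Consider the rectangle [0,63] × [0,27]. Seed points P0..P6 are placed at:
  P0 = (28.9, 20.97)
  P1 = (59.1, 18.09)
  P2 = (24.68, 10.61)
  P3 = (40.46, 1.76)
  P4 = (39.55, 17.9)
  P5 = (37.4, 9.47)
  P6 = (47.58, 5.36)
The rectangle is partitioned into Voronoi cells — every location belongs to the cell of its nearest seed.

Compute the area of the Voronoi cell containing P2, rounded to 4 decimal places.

Area of P2's cell: 627.6520

1. box [0,63]×[0,27]: [(0, 0) (63, 0) (63, 27) (0, 27)]
2. ⊥bis P2·P0 via (26.79,15.79): [(0, 26.7025) (0, 0) (63, 0) (63, 1.0404)]  |A|=873.9012
3. ⊥bis P2·P1 via (41.89,14.35): [(43.0131, 9.1817) (0, 26.7025) (0, 0) (45.0085, 0)]  |A|=780.9077
4. ⊥bis P2·P3 via (32.57,6.185): [(35.8802, 12.0872) (0, 26.7025) (0, 0) (29.1012, 0)]  |A|=654.9227
5. ⊥bis P2·P4 via (32.115,14.255): [(34.4382, 9.5161) (32.5034, 13.4627) (0, 26.7025) (0, 0) (29.1012, 0)]  |A|=649.5899
6. ⊥bis P2·P5 via (31.04,10.04): [(30.3378, 2.2049) (31.3875, 13.9173) (0, 26.7025) (0, 0) (29.1012, 0)]  |A|=627.652
7. ⊥bis P2·P6 via (36.13,7.985): [(30.3378, 2.2049) (31.3875, 13.9173) (0, 26.7025) (0, 0) (29.1012, 0)]  |A|=627.652
8. canonical 5-gon: [(30.3378, 2.2049) (31.3875, 13.9173) (0, 26.7025) (0, 0) (29.1012, 0)]
9. shoelace: 627.652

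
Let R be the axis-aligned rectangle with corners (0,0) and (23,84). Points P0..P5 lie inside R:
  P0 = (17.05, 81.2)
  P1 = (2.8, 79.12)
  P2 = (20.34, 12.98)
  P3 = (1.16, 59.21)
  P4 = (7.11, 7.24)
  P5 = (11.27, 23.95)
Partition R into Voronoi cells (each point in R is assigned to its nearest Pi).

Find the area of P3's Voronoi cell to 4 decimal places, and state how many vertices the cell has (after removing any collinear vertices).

Area of P3's cell: 540.2996 (5 vertices)

1. box [0,23]×[0,84]: [(0, 0) (23, 0) (23, 84) (0, 84)]
2. ⊥bis P3·P0 via (9.105,70.205): [(0, 76.7843) (0, 0) (23, 0) (23, 60.1645)]  |A|=1574.9105
3. ⊥bis P3·P1 via (1.98,69.165): [(11.6461, 68.3688) (0, 69.3281) (0, 0) (23, 0) (23, 60.1645)]  |A|=1531.4927
4. ⊥bis P3·P2 via (10.75,36.095): [(11.6461, 68.3688) (0, 69.3281) (0, 31.635) (23, 41.1773) (23, 60.1645)]  |A|=694.151
5. ⊥bis P3·P4 via (4.135,33.225): [(11.6461, 68.3688) (0, 69.3281) (0, 32.7516) (3.717, 33.1771) (23, 41.1773) (23, 60.1645)]  |A|=692.0759
6. ⊥bis P3·P5 via (6.215,41.58): [(11.6461, 68.3688) (0, 69.3281) (0, 39.798) (23, 46.3927) (23, 60.1645)]  |A|=540.2996
7. canonical 5-gon: [(11.6461, 68.3688) (0, 69.3281) (0, 39.798) (23, 46.3927) (23, 60.1645)]
8. shoelace: 540.2996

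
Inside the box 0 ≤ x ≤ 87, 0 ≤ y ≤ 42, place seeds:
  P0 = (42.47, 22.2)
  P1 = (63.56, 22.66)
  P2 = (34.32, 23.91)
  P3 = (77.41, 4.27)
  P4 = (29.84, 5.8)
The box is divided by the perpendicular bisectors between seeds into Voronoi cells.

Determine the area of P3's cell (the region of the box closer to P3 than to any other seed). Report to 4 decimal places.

1. box [0,87]×[0,42]: [(0, 0) (87, 0) (87, 42) (0, 42)]
2. ⊥bis P3·P0 via (59.94,13.235): [(53.1483, 0) (87, 0) (87, 42) (74.7012, 42)]  |A|=969.1614
3. ⊥bis P3·P1 via (70.485,13.465): [(53.4897, 0.6654) (53.1483, 0) (87, 0) (87, 25.9029)]  |A|=445.269
4. ⊥bis P3·P2 via (55.865,14.09): [(53.4897, 0.6654) (53.1483, 0) (87, 0) (87, 25.9029)]  |A|=445.269
5. ⊥bis P3·P4 via (53.625,5.035): [(53.4897, 0.6654) (53.4841, 0.6545) (53.4631, 0) (87, 0) (87, 25.9029)]  |A|=445.166
6. canonical 5-gon: [(53.4897, 0.6654) (53.4841, 0.6545) (53.4631, 0) (87, 0) (87, 25.9029)]
7. shoelace: 445.166

Area of P3's cell: 445.1660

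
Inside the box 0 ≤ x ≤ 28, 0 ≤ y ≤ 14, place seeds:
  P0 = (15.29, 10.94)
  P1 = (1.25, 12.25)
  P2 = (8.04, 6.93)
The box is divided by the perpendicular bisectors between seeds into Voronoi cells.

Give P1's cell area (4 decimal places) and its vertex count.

1. box [0,28]×[0,14]: [(0, 0) (28, 0) (28, 14) (0, 14)]
2. ⊥bis P1·P0 via (8.27,11.595): [(0, 0) (7.1881, 0) (8.4944, 14) (0, 14)]  |A|=109.7777
3. ⊥bis P1·P2 via (4.645,9.59): [(0, 3.6615) (8.1003, 14) (0, 14)]  |A|=41.8722
4. canonical 3-gon: [(0, 3.6615) (8.1003, 14) (0, 14)]
5. shoelace: 41.8722

Area of P1's cell: 41.8722 (3 vertices)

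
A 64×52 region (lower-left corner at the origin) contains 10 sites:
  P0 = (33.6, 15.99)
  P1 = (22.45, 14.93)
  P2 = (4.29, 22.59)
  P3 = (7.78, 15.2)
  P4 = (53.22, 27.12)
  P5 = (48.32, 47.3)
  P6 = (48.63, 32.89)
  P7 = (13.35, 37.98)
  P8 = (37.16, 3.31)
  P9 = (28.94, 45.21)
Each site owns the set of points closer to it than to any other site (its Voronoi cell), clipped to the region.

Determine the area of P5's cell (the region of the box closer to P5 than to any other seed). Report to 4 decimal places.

1. box [0,64]×[0,52]: [(0, 0) (64, 0) (64, 52) (0, 52)]
2. ⊥bis P5·P0 via (40.96,31.645): [(0, 50.9018) (64, 20.813) (64, 52) (0, 52)]  |A|=1033.1244
3. ⊥bis P5·P1 via (35.385,31.115): [(25.8092, 38.768) (64, 20.813) (64, 52) (9.2525, 52)]  |A|=957.7382
4. ⊥bis P5·P2 via (26.305,34.945): [(22.8179, 41.1586) (25.8092, 38.768) (64, 20.813) (64, 52) (16.7336, 52)]  |A|=917.1855
5. ⊥bis P5·P3 via (28.05,31.25): [(22.8179, 41.1586) (25.8092, 38.768) (64, 20.813) (64, 52) (16.7336, 52)]  |A|=917.1855
6. ⊥bis P5·P4 via (50.77,37.21): [(22.8179, 41.1586) (25.8092, 38.768) (36.4955, 33.7439) (64, 40.4224) (64, 52) (16.7336, 52)]  |A|=647.5119
7. ⊥bis P5·P6 via (48.475,40.095): [(22.8179, 41.1586) (24.7864, 39.5854) (64, 40.429) (64, 52) (16.7336, 52)]  |A|=526.1524
8. ⊥bis P5·P7 via (30.835,42.64): [(31.61, 39.7322) (64, 40.429) (64, 52) (28.3404, 52)]  |A|=406.1252
9. ⊥bis P5·P8 via (42.74,25.305): [(31.61, 39.7322) (64, 40.429) (64, 52) (28.3404, 52)]  |A|=406.1252
10. ⊥bis P5·P9 via (38.63,46.255): [(39.3156, 39.898) (64, 40.429) (64, 52) (38.0104, 52)]  |A|=300.0754
11. canonical 4-gon: [(39.3156, 39.898) (64, 40.429) (64, 52) (38.0104, 52)]
12. shoelace: 300.0754

Area of P5's cell: 300.0754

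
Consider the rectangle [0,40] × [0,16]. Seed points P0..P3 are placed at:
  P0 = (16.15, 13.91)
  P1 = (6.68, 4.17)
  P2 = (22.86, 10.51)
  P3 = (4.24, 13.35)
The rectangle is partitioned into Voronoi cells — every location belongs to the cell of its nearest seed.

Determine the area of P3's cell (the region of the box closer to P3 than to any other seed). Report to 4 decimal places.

Area of P3's cell: 74.9649

1. box [0,40]×[0,16]: [(0, 0) (40, 0) (40, 16) (0, 16)]
2. ⊥bis P3·P0 via (10.195,13.63): [(0, 0) (10.8359, 0) (10.0836, 16) (0, 16)]  |A|=167.3555
3. ⊥bis P3·P1 via (5.46,8.76): [(0, 7.3088) (10.3627, 10.0631) (10.0836, 16) (0, 16)]  |A|=74.9649
4. ⊥bis P3·P2 via (13.55,11.93): [(0, 7.3088) (10.3627, 10.0631) (10.0836, 16) (0, 16)]  |A|=74.9649
5. canonical 4-gon: [(0, 7.3088) (10.3627, 10.0631) (10.0836, 16) (0, 16)]
6. shoelace: 74.9649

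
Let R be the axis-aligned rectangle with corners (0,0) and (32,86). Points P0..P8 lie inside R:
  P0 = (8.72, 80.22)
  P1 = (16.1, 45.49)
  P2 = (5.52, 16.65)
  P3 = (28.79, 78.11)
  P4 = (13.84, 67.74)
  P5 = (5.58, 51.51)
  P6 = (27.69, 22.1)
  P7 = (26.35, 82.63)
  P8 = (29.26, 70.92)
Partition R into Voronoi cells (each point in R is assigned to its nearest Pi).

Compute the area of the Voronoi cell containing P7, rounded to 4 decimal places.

Area of P7's cell: 101.4034

1. box [0,32]×[0,86]: [(0, 0) (32, 0) (32, 86) (0, 86)]
2. ⊥bis P7·P0 via (17.535,81.425): [(28.6657, 0) (32, 0) (32, 86) (16.9096, 86)]  |A|=792.262
3. ⊥bis P7·P1 via (21.225,64.06): [(19.8572, 64.4375) (32, 61.0863) (32, 86) (16.9096, 86)]  |A|=313.9548
4. ⊥bis P7·P2 via (15.935,49.64): [(19.8572, 64.4375) (32, 61.0863) (32, 86) (16.9096, 86)]  |A|=313.9548
5. ⊥bis P7·P3 via (27.57,80.37): [(18.3589, 75.3977) (32, 82.7614) (32, 86) (16.9096, 86)]  |A|=102.0857
6. ⊥bis P7·P4 via (20.095,75.185): [(18.1665, 76.8052) (19.2618, 75.885) (32, 82.7614) (32, 86) (16.9096, 86)]  |A|=101.4034
7. ⊥bis P7·P5 via (15.965,67.07): [(18.1665, 76.8052) (19.2618, 75.885) (32, 82.7614) (32, 86) (16.9096, 86)]  |A|=101.4034
8. ⊥bis P7·P6 via (27.02,52.365): [(18.1665, 76.8052) (19.2618, 75.885) (32, 82.7614) (32, 86) (16.9096, 86)]  |A|=101.4034
9. ⊥bis P7·P8 via (27.805,76.775): [(18.1665, 76.8052) (19.2618, 75.885) (32, 82.7614) (32, 86) (16.9096, 86)]  |A|=101.4034
10. canonical 5-gon: [(18.1665, 76.8052) (19.2618, 75.885) (32, 82.7614) (32, 86) (16.9096, 86)]
11. shoelace: 101.4034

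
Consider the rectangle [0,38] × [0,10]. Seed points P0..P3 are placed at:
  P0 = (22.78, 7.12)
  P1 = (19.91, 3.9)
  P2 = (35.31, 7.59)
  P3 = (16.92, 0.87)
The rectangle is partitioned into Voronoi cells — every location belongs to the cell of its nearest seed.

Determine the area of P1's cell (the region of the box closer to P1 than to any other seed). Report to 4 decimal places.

Area of P1's cell: 61.5218

1. box [0,38]×[0,10]: [(0, 0) (38, 0) (38, 10) (0, 10)]
2. ⊥bis P1·P0 via (21.345,5.51): [(0, 0) (27.527, 0) (16.3074, 10) (0, 10)]  |A|=219.172
3. ⊥bis P1·P2 via (27.61,5.745): [(0, 0) (27.527, 0) (16.3074, 10) (0, 10)]  |A|=219.172
4. ⊥bis P1·P3 via (18.415,2.385): [(20.8319, 0) (27.527, 0) (16.3074, 10) (10.6981, 10)]  |A|=61.5218
5. canonical 4-gon: [(20.8319, 0) (27.527, 0) (16.3074, 10) (10.6981, 10)]
6. shoelace: 61.5218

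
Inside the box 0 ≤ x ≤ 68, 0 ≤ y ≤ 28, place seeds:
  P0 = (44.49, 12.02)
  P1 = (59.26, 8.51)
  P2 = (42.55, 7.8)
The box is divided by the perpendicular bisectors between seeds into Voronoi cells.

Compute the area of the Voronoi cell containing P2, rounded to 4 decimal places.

1. box [0,68]×[0,28]: [(0, 0) (68, 0) (68, 28) (0, 28)]
2. ⊥bis P2·P0 via (43.52,9.91): [(0, 0) (65.0768, 0) (4.1696, 28) (0, 28)]  |A|=969.4495
3. ⊥bis P2·P1 via (50.905,8.155): [(0, 0) (51.2515, 0) (50.9761, 6.4823) (4.1696, 28) (0, 28)]  |A|=924.6394
4. canonical 5-gon: [(0, 0) (51.2515, 0) (50.9761, 6.4823) (4.1696, 28) (0, 28)]
5. shoelace: 924.6394

Area of P2's cell: 924.6394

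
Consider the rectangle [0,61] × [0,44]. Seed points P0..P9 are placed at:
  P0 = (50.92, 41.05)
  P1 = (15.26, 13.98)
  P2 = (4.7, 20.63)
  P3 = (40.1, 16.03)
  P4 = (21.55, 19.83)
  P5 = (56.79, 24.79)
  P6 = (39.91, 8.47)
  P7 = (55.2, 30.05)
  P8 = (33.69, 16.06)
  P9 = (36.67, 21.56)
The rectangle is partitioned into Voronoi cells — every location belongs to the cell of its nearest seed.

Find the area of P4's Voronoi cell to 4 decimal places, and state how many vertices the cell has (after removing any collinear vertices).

Area of P4's cell: 400.5170 (6 vertices)

1. box [0,61]×[0,44]: [(0, 0) (61, 0) (61, 44) (0, 44)]
2. ⊥bis P4·P0 via (36.235,30.44): [(0, 0) (58.2281, 0) (26.4378, 44) (0, 44)]  |A|=1862.6498
3. ⊥bis P4·P1 via (18.405,16.905): [(0, 36.6943) (34.1275, 0) (58.2281, 0) (26.4378, 44) (0, 44)]  |A|=1236.5081
4. ⊥bis P4·P2 via (13.125,20.23): [(13.2312, 22.4679) (34.1275, 0) (58.2281, 0) (26.4378, 44) (14.2535, 44)]  |A|=1034.7219
5. ⊥bis P4·P3 via (30.825,17.93): [(13.2312, 22.4679) (28.4111, 6.1463) (34.0167, 33.5103) (26.4378, 44) (14.2535, 44)]  |A|=535.4737
6. ⊥bis P4·P5 via (39.17,22.31): [(13.2312, 22.4679) (28.4111, 6.1463) (34.0167, 33.5103) (26.4378, 44) (14.2535, 44)]  |A|=535.4737
7. ⊥bis P4·P6 via (30.73,14.15): [(13.2312, 22.4679) (26.8298, 7.8465) (29.7144, 12.5086) (34.0167, 33.5103) (26.4378, 44) (14.2535, 44)]  |A|=529.3354
8. ⊥bis P4·P7 via (38.375,24.94): [(13.2312, 22.4679) (26.8298, 7.8465) (29.7144, 12.5086) (34.0167, 33.5103) (26.4378, 44) (14.2535, 44)]  |A|=529.3354
9. ⊥bis P4·P8 via (27.62,17.945): [(13.2312, 22.4679) (25.0712, 9.7374) (32.9236, 35.0233) (26.4378, 44) (14.2535, 44)]  |A|=459.9518
10. ⊥bis P4·P9 via (29.11,20.695): [(13.2312, 22.4679) (25.0712, 9.7374) (28.9388, 22.1916) (26.4446, 43.9907) (26.4378, 44) (14.2535, 44)]  |A|=400.517
11. canonical 6-gon: [(13.2312, 22.4679) (25.0712, 9.7374) (28.9388, 22.1916) (26.4446, 43.9907) (26.4378, 44) (14.2535, 44)]
12. shoelace: 400.517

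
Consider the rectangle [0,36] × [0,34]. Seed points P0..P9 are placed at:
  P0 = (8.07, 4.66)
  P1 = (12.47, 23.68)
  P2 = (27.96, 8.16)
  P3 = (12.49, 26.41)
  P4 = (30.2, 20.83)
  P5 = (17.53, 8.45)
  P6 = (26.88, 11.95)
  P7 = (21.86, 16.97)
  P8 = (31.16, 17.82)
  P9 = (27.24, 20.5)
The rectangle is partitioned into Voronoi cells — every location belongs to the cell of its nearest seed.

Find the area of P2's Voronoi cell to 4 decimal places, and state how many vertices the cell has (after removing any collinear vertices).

Area of P2's cell: 139.4192 (5 vertices)

1. box [0,36]×[0,34]: [(0, 0) (36, 0) (36, 34) (0, 34)]
2. ⊥bis P2·P0 via (18.015,6.41): [(19.143, 0) (36, 0) (36, 34) (13.16, 34)]  |A|=674.849
3. ⊥bis P2·P1 via (20.215,15.92): [(16.9202, 12.6316) (19.143, 0) (36, 0) (36, 31.6745)]  |A|=408.6369
4. ⊥bis P2·P3 via (20.225,17.285): [(29.2347, 24.9223) (16.9202, 12.6316) (19.143, 0) (36, 0) (36, 30.657)]  |A|=405.1951
5. ⊥bis P2·P4 via (29.08,14.495): [(20.3361, 16.0409) (16.9202, 12.6316) (19.143, 0) (36, 0) (36, 13.2716)]  |A|=264.5063
6. ⊥bis P2·P5 via (22.745,8.305): [(22.9473, 15.5792) (22.5141, 0) (36, 0) (36, 13.2716)]  |A|=191.6654
7. ⊥bis P2·P6 via (27.42,10.055): [(22.7567, 8.7261) (22.5141, 0) (36, 0) (36, 12.5)]  |A|=141.6103
8. ⊥bis P2·P7 via (24.91,12.565): [(22.7567, 8.7261) (22.5141, 0) (36, 0) (36, 12.5)]  |A|=141.6103
9. ⊥bis P2·P8 via (29.56,12.99): [(33.3333, 11.7401) (22.7567, 8.7261) (22.5141, 0) (36, 0) (36, 10.8567)]  |A|=139.4192
10. ⊥bis P2·P9 via (27.6,14.33): [(33.3333, 11.7401) (22.7567, 8.7261) (22.5141, 0) (36, 0) (36, 10.8567)]  |A|=139.4192
11. canonical 5-gon: [(33.3333, 11.7401) (22.7567, 8.7261) (22.5141, 0) (36, 0) (36, 10.8567)]
12. shoelace: 139.4192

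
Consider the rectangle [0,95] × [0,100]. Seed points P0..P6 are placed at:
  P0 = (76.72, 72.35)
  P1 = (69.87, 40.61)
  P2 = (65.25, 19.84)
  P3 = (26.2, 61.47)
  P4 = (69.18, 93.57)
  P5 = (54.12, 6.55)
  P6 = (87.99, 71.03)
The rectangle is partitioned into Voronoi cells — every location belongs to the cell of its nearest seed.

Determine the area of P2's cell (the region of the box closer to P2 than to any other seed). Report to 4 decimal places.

1. box [0,95]×[0,100]: [(0, 0) (95, 0) (95, 100) (0, 100)]
2. ⊥bis P2·P0 via (70.985,46.095): [(0, 61.6006) (0, 0) (95, 0) (95, 40.8493)]  |A|=4866.3689
3. ⊥bis P2·P1 via (67.56,30.225): [(0, 45.2528) (0, 0) (95, 0) (95, 24.1214)]  |A|=3295.2717
4. ⊥bis P2·P3 via (45.725,40.655): [(40.9225, 36.1501) (2.384, 0) (95, 0) (95, 24.1214)]  |A|=2326.2526
5. ⊥bis P2·P4 via (67.215,56.705): [(40.9225, 36.1501) (2.384, 0) (95, 0) (95, 24.1214)]  |A|=2326.2526
6. ⊥bis P2·P5 via (59.685,13.195): [(40.9225, 36.1501) (36.8436, 32.324) (75.4408, 0) (95, 0) (95, 24.1214)]  |A|=1145.5077
7. ⊥bis P2·P6 via (76.62,45.435): [(40.9225, 36.1501) (36.8436, 32.324) (75.4408, 0) (95, 0) (95, 24.1214)]  |A|=1145.5077
8. canonical 5-gon: [(40.9225, 36.1501) (36.8436, 32.324) (75.4408, 0) (95, 0) (95, 24.1214)]
9. shoelace: 1145.5077

Area of P2's cell: 1145.5077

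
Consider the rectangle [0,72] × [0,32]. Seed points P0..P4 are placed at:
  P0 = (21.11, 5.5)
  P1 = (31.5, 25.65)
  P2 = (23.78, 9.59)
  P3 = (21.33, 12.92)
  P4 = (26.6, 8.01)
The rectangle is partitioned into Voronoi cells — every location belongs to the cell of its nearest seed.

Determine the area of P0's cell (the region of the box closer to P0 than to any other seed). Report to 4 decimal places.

1. box [0,72]×[0,32]: [(0, 0) (72, 0) (72, 32) (0, 32)]
2. ⊥bis P0·P1 via (26.305,15.575): [(0, 29.1387) (0, 0) (56.5106, 0)]  |A|=823.3234
3. ⊥bis P0·P2 via (22.445,7.545): [(0, 22.1974) (0, 0) (34.0027, 0)]  |A|=377.385
4. ⊥bis P0·P3 via (21.22,9.21): [(19.8314, 9.2512) (0, 9.8392) (0, 0) (34.0027, 0)]  |A|=254.8447
5. ⊥bis P0·P4 via (23.855,6.755): [(23.94, 6.569) (19.8314, 9.2512) (0, 9.8392) (0, 0) (26.9434, 0)]  |A|=231.6582
6. canonical 5-gon: [(23.94, 6.569) (19.8314, 9.2512) (0, 9.8392) (0, 0) (26.9434, 0)]
7. shoelace: 231.6582

Area of P0's cell: 231.6582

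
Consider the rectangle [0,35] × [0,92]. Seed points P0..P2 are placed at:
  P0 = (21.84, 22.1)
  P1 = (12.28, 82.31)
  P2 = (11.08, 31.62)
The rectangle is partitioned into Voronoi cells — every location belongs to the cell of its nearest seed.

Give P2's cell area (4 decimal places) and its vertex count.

1. box [0,35]×[0,92]: [(0, 0) (35, 0) (35, 92) (0, 92)]
2. ⊥bis P2·P0 via (16.46,26.86): [(0, 8.2561) (35, 47.8149) (35, 92) (0, 92)]  |A|=2238.7588
3. ⊥bis P2·P1 via (11.68,56.965): [(0, 57.2415) (0, 8.2561) (35, 47.8149) (35, 56.4129)]  |A|=1007.7116
4. canonical 4-gon: [(0, 57.2415) (0, 8.2561) (35, 47.8149) (35, 56.4129)]
5. shoelace: 1007.7116

Area of P2's cell: 1007.7116 (4 vertices)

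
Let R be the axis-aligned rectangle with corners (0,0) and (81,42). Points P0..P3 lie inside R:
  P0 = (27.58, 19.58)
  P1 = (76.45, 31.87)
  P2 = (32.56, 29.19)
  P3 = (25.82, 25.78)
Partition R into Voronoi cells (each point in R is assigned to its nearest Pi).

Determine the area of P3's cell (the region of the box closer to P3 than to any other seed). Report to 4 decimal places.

Area of P3's cell: 614.6737

1. box [0,81]×[0,42]: [(0, 0) (81, 0) (81, 42) (0, 42)]
2. ⊥bis P3·P0 via (26.7,22.68): [(0, 15.1006) (81, 38.0942) (81, 42) (0, 42)]  |A|=1247.609
3. ⊥bis P3·P1 via (51.135,28.825): [(0, 15.1006) (51.043, 29.5903) (49.5503, 42) (0, 42)]  |A|=993.9642
4. ⊥bis P3·P2 via (29.19,27.485): [(0, 15.1006) (31.003, 23.9015) (21.8464, 42) (0, 42)]  |A|=614.6737
5. canonical 4-gon: [(0, 15.1006) (31.003, 23.9015) (21.8464, 42) (0, 42)]
6. shoelace: 614.6737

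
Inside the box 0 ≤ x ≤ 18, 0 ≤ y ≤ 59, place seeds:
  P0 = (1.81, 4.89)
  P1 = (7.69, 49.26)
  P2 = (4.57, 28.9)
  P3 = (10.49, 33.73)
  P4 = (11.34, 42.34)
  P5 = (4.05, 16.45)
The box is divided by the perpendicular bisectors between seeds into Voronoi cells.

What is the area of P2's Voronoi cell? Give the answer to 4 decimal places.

Area of P2's cell: 131.5695

1. box [0,18]×[0,59]: [(0, 0) (18, 0) (18, 59) (0, 59)]
2. ⊥bis P2·P0 via (3.19,16.895): [(0, 17.2617) (18, 15.1926) (18, 59) (0, 59)]  |A|=769.9117
3. ⊥bis P2·P1 via (6.13,39.08): [(0, 40.0194) (0, 17.2617) (18, 15.1926) (18, 37.261)]  |A|=403.4352
4. ⊥bis P2·P3 via (7.53,31.315): [(0.4895, 39.9444) (0, 40.0194) (0, 17.2617) (18, 15.1926) (18, 18.4822)]  |A|=239.0219
5. ⊥bis P2·P4 via (7.955,35.62): [(1.2705, 38.9871) (0, 39.6271) (0, 17.2617) (18, 15.1926) (18, 18.4822)]  |A|=238.5677
6. ⊥bis P2·P5 via (4.31,22.675): [(14.9415, 22.231) (1.2705, 38.9871) (0, 39.6271) (0, 22.855)]  |A|=131.5695
7. canonical 4-gon: [(14.9415, 22.231) (1.2705, 38.9871) (0, 39.6271) (0, 22.855)]
8. shoelace: 131.5695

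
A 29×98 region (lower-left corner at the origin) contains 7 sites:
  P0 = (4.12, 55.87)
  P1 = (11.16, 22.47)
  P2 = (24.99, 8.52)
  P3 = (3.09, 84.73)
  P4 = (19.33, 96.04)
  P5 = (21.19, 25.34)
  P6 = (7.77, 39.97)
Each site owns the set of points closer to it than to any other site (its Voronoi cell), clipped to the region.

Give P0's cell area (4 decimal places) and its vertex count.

Area of P0's cell: 599.4669 (5 vertices)

1. box [0,29]×[0,98]: [(0, 0) (29, 0) (29, 98) (0, 98)]
2. ⊥bis P0·P1 via (7.64,39.17): [(0, 37.5597) (29, 43.6722) (29, 98) (0, 98)]  |A|=1664.1377
3. ⊥bis P0·P2 via (14.555,32.195): [(0, 37.5597) (29, 43.6722) (29, 98) (0, 98)]  |A|=1664.1377
4. ⊥bis P0·P3 via (3.605,70.3): [(0, 70.1713) (0, 37.5597) (29, 43.6722) (29, 71.2063)]  |A|=872.114
5. ⊥bis P0·P4 via (11.725,75.955): [(24.6741, 71.0519) (0, 70.1713) (0, 37.5597) (29, 43.6722) (29, 69.414)]  |A|=868.2372
6. ⊥bis P0·P5 via (12.655,40.605): [(24.6741, 71.0519) (0, 70.1713) (0, 37.5597) (11.57, 39.9984) (29, 49.7439) (29, 69.414)]  |A|=815.3231
7. ⊥bis P0·P6 via (5.945,47.92): [(24.6741, 71.0519) (0, 70.1713) (0, 46.5553) (29, 53.2125) (29, 69.414)]  |A|=599.4669
8. canonical 5-gon: [(24.6741, 71.0519) (0, 70.1713) (0, 46.5553) (29, 53.2125) (29, 69.414)]
9. shoelace: 599.4669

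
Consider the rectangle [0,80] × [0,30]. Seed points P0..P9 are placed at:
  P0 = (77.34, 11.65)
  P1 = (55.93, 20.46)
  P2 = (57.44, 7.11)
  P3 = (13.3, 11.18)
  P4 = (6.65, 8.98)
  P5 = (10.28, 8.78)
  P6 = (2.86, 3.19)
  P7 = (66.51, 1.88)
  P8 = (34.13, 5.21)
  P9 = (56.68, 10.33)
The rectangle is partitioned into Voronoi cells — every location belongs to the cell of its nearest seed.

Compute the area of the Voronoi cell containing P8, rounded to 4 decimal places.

1. box [0,80]×[0,30]: [(0, 0) (80, 0) (80, 30) (0, 30)]
2. ⊥bis P8·P0 via (55.735,8.43): [(0, 0) (56.9914, 0) (52.5202, 30) (0, 30)]  |A|=1642.6743
3. ⊥bis P8·P1 via (45.03,12.835): [(0, 0) (54.0086, 0) (33.0224, 30) (0, 30)]  |A|=1305.4648
4. ⊥bis P8·P2 via (45.785,6.16): [(0, 0) (46.2871, 0) (45.2687, 12.4937) (33.0224, 30) (0, 30)]  |A|=1257.2296
5. ⊥bis P8·P3 via (23.715,8.195): [(21.3663, 0) (46.2871, 0) (45.2687, 12.4937) (33.0224, 30) (29.9644, 30)]  |A|=487.269
6. ⊥bis P8·P4 via (20.39,7.095): [(21.3663, 0) (46.2871, 0) (45.2687, 12.4937) (33.0224, 30) (29.9644, 30)]  |A|=487.269
7. ⊥bis P8·P5 via (22.205,6.995): [(21.3663, 0) (46.2871, 0) (45.2687, 12.4937) (33.0224, 30) (29.9644, 30)]  |A|=487.269
8. ⊥bis P8·P6 via (18.495,4.2): [(21.3663, 0) (46.2871, 0) (45.2687, 12.4937) (33.0224, 30) (29.9644, 30)]  |A|=487.269
9. ⊥bis P8·P7 via (50.32,3.545): [(21.3663, 0) (46.2871, 0) (45.2687, 12.4937) (33.0224, 30) (29.9644, 30)]  |A|=487.269
10. ⊥bis P8·P9 via (45.405,7.77): [(21.3663, 0) (46.2871, 0) (45.7931, 6.0607) (43.8826, 14.4753) (33.0224, 30) (29.9644, 30)]  |A|=483.3299
11. canonical 6-gon: [(21.3663, 0) (46.2871, 0) (45.7931, 6.0607) (43.8826, 14.4753) (33.0224, 30) (29.9644, 30)]
12. shoelace: 483.3299

Area of P8's cell: 483.3299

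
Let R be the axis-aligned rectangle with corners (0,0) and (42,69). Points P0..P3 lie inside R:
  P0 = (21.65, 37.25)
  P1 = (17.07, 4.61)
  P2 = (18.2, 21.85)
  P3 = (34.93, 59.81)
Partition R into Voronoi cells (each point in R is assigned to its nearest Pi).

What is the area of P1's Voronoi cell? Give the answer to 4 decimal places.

Area of P1's cell: 546.3965

1. box [0,42]×[0,69]: [(0, 0) (42, 0) (42, 69) (0, 69)]
2. ⊥bis P1·P0 via (19.36,20.93): [(0, 23.6466) (0, 0) (42, 0) (42, 17.7532)]  |A|=869.3949
3. ⊥bis P1·P2 via (17.635,13.23): [(0, 14.3859) (0, 0) (42, 0) (42, 11.633)]  |A|=546.3965
4. ⊥bis P1·P3 via (26,32.21): [(0, 14.3859) (0, 0) (42, 0) (42, 11.633)]  |A|=546.3965
5. canonical 4-gon: [(0, 14.3859) (0, 0) (42, 0) (42, 11.633)]
6. shoelace: 546.3965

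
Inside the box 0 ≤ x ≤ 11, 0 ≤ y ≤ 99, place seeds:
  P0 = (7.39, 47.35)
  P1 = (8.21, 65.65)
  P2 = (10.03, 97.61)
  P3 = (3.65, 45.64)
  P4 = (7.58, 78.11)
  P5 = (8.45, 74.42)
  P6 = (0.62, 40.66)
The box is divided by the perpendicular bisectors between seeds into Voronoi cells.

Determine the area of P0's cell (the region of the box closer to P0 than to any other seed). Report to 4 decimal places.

1. box [0,11]×[0,99]: [(0, 0) (11, 0) (11, 99) (0, 99)]
2. ⊥bis P0·P1 via (7.8,56.5): [(0, 56.8495) (0, 0) (11, 0) (11, 56.3566)]  |A|=622.6337
3. ⊥bis P0·P2 via (8.71,72.48): [(0, 56.8495) (0, 0) (11, 0) (11, 56.3566)]  |A|=622.6337
4. ⊥bis P0·P3 via (5.52,46.495): [(0.8022, 56.8136) (11, 34.5095) (11, 56.3566)]  |A|=111.3967
5. ⊥bis P0·P4 via (7.485,62.73): [(0.8022, 56.8136) (11, 34.5095) (11, 56.3566)]  |A|=111.3967
6. ⊥bis P0·P5 via (7.92,60.885): [(0.8022, 56.8136) (11, 34.5095) (11, 56.3566)]  |A|=111.3967
7. ⊥bis P0·P6 via (4.005,44.005): [(0.8022, 56.8136) (8.9434, 39.0075) (11, 36.9264) (11, 56.3566)]  |A|=108.9115
8. canonical 4-gon: [(0.8022, 56.8136) (8.9434, 39.0075) (11, 36.9264) (11, 56.3566)]
9. shoelace: 108.9115

Area of P0's cell: 108.9115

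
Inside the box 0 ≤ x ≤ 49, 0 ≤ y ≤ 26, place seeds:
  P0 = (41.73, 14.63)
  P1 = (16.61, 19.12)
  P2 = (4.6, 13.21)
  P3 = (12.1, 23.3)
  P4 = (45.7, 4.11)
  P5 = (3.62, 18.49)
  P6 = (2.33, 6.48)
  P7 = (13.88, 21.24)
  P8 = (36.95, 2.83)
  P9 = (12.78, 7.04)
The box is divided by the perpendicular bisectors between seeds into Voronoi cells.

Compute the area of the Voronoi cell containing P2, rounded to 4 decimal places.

1. box [0,49]×[0,26]: [(0, 0) (49, 0) (49, 26) (0, 26)]
2. ⊥bis P2·P0 via (23.165,13.92): [(0, 0) (23.6974, 0) (22.703, 26) (0, 26)]  |A|=603.2048
3. ⊥bis P2·P1 via (10.605,16.165): [(0, 0) (18.5596, 0) (5.7653, 26) (0, 26)]  |A|=316.2241
4. ⊥bis P2·P3 via (8.35,18.255): [(0, 24.4616) (0, 0) (18.5596, 0) (10.2839, 16.8175)]  |A|=281.844
5. ⊥bis P2·P4 via (25.15,8.66): [(0, 24.4616) (0, 0) (18.5596, 0) (10.2839, 16.8175)]  |A|=281.844
6. ⊥bis P2·P5 via (4.11,15.85): [(10.0918, 16.9603) (0, 15.0872) (0, 0) (18.5596, 0) (10.2839, 16.8175)]  |A|=234.5411
7. ⊥bis P2·P6 via (3.465,9.845): [(10.0918, 16.9603) (0, 15.0872) (0, 11.0137) (15.7549, 5.6997) (10.2839, 16.8175)]  |A|=94.8891
8. ⊥bis P2·P7 via (9.24,17.225): [(9.5553, 16.8607) (0, 15.0872) (0, 11.0137) (15.7549, 5.6997) (11.1954, 14.9652)]  |A|=94.1861
9. ⊥bis P2·P8 via (20.775,8.02): [(9.5553, 16.8607) (0, 15.0872) (0, 11.0137) (15.7549, 5.6997) (11.1954, 14.9652)]  |A|=94.1861
10. ⊥bis P2·P9 via (8.69,10.125): [(9.5553, 16.8607) (0, 15.0872) (0, 11.0137) (7.4619, 8.4969) (11.6477, 14.0462) (11.1954, 14.9652)]  |A|=65.3219
11. canonical 6-gon: [(9.5553, 16.8607) (0, 15.0872) (0, 11.0137) (7.4619, 8.4969) (11.6477, 14.0462) (11.1954, 14.9652)]
12. shoelace: 65.3219

Area of P2's cell: 65.3219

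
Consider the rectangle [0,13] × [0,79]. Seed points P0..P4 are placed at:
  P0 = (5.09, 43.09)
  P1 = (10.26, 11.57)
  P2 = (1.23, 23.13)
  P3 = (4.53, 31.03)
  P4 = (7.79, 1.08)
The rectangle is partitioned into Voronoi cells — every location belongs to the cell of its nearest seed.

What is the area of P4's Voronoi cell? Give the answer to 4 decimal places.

Area of P4's cell: 89.9541

1. box [0,13]×[0,79]: [(0, 0) (13, 0) (13, 79) (0, 79)]
2. ⊥bis P4·P0 via (6.44,22.085): [(0, 21.6711) (0, 0) (13, 0) (13, 22.5066)]  |A|=287.1551
3. ⊥bis P4·P1 via (9.025,6.325): [(0, 8.45) (0, 0) (13, 0) (13, 5.389)]  |A|=89.9541
4. ⊥bis P4·P2 via (4.51,12.105): [(0, 8.45) (0, 0) (13, 0) (13, 5.389)]  |A|=89.9541
5. ⊥bis P4·P3 via (6.16,16.055): [(0, 8.45) (0, 0) (13, 0) (13, 5.389)]  |A|=89.9541
6. canonical 4-gon: [(0, 8.45) (0, 0) (13, 0) (13, 5.389)]
7. shoelace: 89.9541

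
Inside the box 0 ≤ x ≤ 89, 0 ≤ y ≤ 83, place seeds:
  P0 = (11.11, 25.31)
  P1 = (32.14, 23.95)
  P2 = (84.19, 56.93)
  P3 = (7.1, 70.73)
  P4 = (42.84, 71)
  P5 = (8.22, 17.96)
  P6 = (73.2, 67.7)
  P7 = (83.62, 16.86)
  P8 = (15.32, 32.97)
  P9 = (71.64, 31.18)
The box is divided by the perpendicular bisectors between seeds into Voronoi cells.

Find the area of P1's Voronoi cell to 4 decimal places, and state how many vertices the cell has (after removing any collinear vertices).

1. box [0,89]×[0,83]: [(0, 0) (89, 0) (89, 83) (0, 83)]
2. ⊥bis P1·P0 via (21.625,24.63): [(20.0322, 0) (89, 0) (89, 83) (25.3998, 83)]  |A|=5501.5741
3. ⊥bis P1·P2 via (58.165,40.44): [(20.0322, 0) (83.7887, 0) (31.1981, 83) (25.3998, 83)]  |A|=2886.5231
4. ⊥bis P1·P3 via (19.62,47.34): [(23.2182, 49.266) (20.0322, 0) (83.7887, 0) (45.1383, 60.9992)]  |A|=2465.8123
5. ⊥bis P1·P4 via (37.49,47.475): [(25.1255, 50.2869) (23.2182, 49.266) (20.0322, 0) (83.7887, 0) (56.4378, 43.1659)]  |A|=2226.8438
6. ⊥bis P1·P5 via (20.18,20.955): [(25.1255, 50.2869) (23.2182, 49.266) (21.1395, 17.1232) (25.4275, 0) (83.7887, 0) (56.4378, 43.1659)]  |A|=2180.6511
7. ⊥bis P1·P6 via (52.67,45.825): [(55.2044, 43.4464) (25.1255, 50.2869) (23.2182, 49.266) (21.1395, 17.1232) (25.4275, 0) (83.7887, 0) (57.8088, 41.0022)]  |A|=2179.509
8. ⊥bis P1·P7 via (57.88,20.405): [(55.2044, 43.4464) (25.1255, 50.2869) (23.2182, 49.266) (21.1395, 17.1232) (25.4275, 0) (55.0698, 0) (60.1975, 37.2322) (57.8088, 41.0022)]  |A|=1644.8745
9. ⊥bis P1·P8 via (23.73,28.46): [(55.2044, 43.4464) (34.3144, 48.1972) (21.618, 24.5216) (21.1395, 17.1232) (25.4275, 0) (55.0698, 0) (60.1975, 37.2322) (57.8088, 41.0022)]  |A|=1500.0518
10. ⊥bis P1·P9 via (51.89,27.565): [(48.7129, 44.9227) (34.3144, 48.1972) (21.618, 24.5216) (21.1395, 17.1232) (25.4275, 0) (55.0698, 0) (55.8708, 5.8164)]  |A|=1284.5412
11. canonical 7-gon: [(48.7129, 44.9227) (34.3144, 48.1972) (21.618, 24.5216) (21.1395, 17.1232) (25.4275, 0) (55.0698, 0) (55.8708, 5.8164)]
12. shoelace: 1284.5412

Area of P1's cell: 1284.5412 (7 vertices)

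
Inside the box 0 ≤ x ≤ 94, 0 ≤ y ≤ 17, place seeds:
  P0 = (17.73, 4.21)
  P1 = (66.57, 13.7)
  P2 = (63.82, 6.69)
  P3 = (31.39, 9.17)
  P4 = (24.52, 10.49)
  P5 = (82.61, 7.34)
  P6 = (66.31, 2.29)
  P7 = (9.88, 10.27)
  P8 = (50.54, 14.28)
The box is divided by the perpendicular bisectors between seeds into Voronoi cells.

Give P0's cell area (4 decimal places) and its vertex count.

Area of P0's cell: 113.6607 (4 vertices)

1. box [0,94]×[0,17]: [(0, 0) (94, 0) (94, 17) (0, 17)]
2. ⊥bis P0·P1 via (42.15,8.955): [(0, 0) (43.89, 0) (40.5868, 17) (0, 17)]  |A|=718.053
3. ⊥bis P0·P2 via (40.775,5.45): [(0, 0) (41.0683, 0) (40.1535, 17) (0, 17)]  |A|=690.3851
4. ⊥bis P0·P3 via (24.56,6.69): [(0, 0) (26.9892, 0) (20.8164, 17) (0, 17)]  |A|=406.3473
5. ⊥bis P0·P4 via (21.125,7.35): [(0, 0) (26.9892, 0) (26.3856, 1.6622) (12.1998, 17) (0, 17)]  |A|=340.2674
6. ⊥bis P0·P5 via (50.17,5.775): [(0, 0) (26.9892, 0) (26.3856, 1.6622) (12.1998, 17) (0, 17)]  |A|=340.2674
7. ⊥bis P0·P6 via (42.02,3.25): [(0, 0) (26.9892, 0) (26.3856, 1.6622) (12.1998, 17) (0, 17)]  |A|=340.2674
8. ⊥bis P0·P7 via (13.805,7.24): [(8.2159, 0) (26.9892, 0) (26.3856, 1.6622) (17.1815, 11.6138)]  |A|=113.6607
9. ⊥bis P0·P8 via (34.135,9.245): [(8.2159, 0) (26.9892, 0) (26.3856, 1.6622) (17.1815, 11.6138)]  |A|=113.6607
10. canonical 4-gon: [(8.2159, 0) (26.9892, 0) (26.3856, 1.6622) (17.1815, 11.6138)]
11. shoelace: 113.6607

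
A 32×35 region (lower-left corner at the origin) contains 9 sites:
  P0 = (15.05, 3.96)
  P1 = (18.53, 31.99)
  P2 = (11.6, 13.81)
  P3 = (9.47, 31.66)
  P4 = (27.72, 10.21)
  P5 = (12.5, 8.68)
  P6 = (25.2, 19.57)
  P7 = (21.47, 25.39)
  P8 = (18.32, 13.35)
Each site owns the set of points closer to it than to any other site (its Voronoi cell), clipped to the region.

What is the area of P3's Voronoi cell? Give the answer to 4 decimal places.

1. box [0,32]×[0,35]: [(0, 0) (32, 0) (32, 35) (0, 35)]
2. ⊥bis P3·P0 via (12.26,17.81): [(0, 15.3403) (32, 21.7865) (32, 35) (0, 35)]  |A|=525.9712
3. ⊥bis P3·P1 via (14,31.825): [(0, 15.3403) (14.4941, 18.26) (13.8844, 35) (0, 35)]  |A|=258.6865
4. ⊥bis P3·P2 via (10.535,22.735): [(0, 21.4779) (14.3147, 23.186) (13.8844, 35) (0, 35)]  |A|=178.797
5. ⊥bis P3·P4 via (18.595,20.935): [(0, 21.4779) (14.3147, 23.186) (13.8844, 35) (0, 35)]  |A|=178.797
6. ⊥bis P3·P5 via (10.985,20.17): [(0, 21.4779) (14.3147, 23.186) (13.8844, 35) (0, 35)]  |A|=178.797
7. ⊥bis P3·P6 via (17.335,25.615): [(0, 21.4779) (14.3147, 23.186) (13.8844, 35) (0, 35)]  |A|=178.797
8. ⊥bis P3·P7 via (15.47,28.525): [(0, 21.4779) (12.5717, 22.978) (14.2082, 26.11) (13.8844, 35) (0, 35)]  |A|=176.2378
9. ⊥bis P3·P8 via (13.895,22.505): [(0, 21.4779) (12.5717, 22.978) (14.2082, 26.11) (13.8844, 35) (0, 35)]  |A|=176.2378
10. canonical 5-gon: [(0, 21.4779) (12.5717, 22.978) (14.2082, 26.11) (13.8844, 35) (0, 35)]
11. shoelace: 176.2378

Area of P3's cell: 176.2378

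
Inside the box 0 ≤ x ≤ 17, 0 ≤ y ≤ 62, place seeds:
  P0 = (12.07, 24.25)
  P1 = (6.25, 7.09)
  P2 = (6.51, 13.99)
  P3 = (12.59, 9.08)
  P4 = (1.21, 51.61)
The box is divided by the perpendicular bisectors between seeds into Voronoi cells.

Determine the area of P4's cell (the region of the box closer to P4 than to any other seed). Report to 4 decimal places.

Area of P4's cell: 396.6391

1. box [0,17]×[0,62]: [(0, 0) (17, 0) (17, 62) (0, 62)]
2. ⊥bis P4·P0 via (6.64,37.93): [(0, 35.2944) (17, 42.0422) (17, 62) (0, 62)]  |A|=396.6391
3. ⊥bis P4·P1 via (3.73,29.35): [(0, 35.2944) (17, 42.0422) (17, 62) (0, 62)]  |A|=396.6391
4. ⊥bis P4·P2 via (3.86,32.8): [(0, 35.2944) (17, 42.0422) (17, 62) (0, 62)]  |A|=396.6391
5. ⊥bis P4·P3 via (6.9,30.345): [(0, 35.2944) (17, 42.0422) (17, 62) (0, 62)]  |A|=396.6391
6. canonical 4-gon: [(0, 35.2944) (17, 42.0422) (17, 62) (0, 62)]
7. shoelace: 396.6391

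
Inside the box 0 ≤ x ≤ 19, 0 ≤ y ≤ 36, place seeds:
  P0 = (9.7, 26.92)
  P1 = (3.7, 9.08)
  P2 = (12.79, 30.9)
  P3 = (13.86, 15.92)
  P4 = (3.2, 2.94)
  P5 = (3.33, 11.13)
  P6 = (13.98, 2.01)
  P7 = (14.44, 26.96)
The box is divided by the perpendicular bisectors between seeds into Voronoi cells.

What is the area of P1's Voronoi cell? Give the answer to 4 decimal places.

1. box [0,19]×[0,36]: [(0, 0) (19, 0) (19, 36) (0, 36)]
2. ⊥bis P1·P0 via (6.7,18): [(0, 20.2534) (0, 0) (19, 0) (19, 13.8632)]  |A|=324.1076
3. ⊥bis P1·P2 via (8.245,19.99): [(0, 20.2534) (0, 0) (19, 0) (19, 13.8632)]  |A|=324.1076
4. ⊥bis P1·P3 via (8.78,12.5): [(4.6023, 18.7055) (0, 20.2534) (0, 0) (17.1954, 0)]  |A|=207.4297
5. ⊥bis P1·P4 via (3.45,6.01): [(13.7118, 5.1743) (4.6023, 18.7055) (0, 20.2534) (0, 6.2909)]  |A|=119.8122
6. ⊥bis P1·P5 via (3.515,10.105): [(13.7118, 5.1743) (9.6473, 11.2118) (0, 9.4706) (0, 6.2909)]  |A|=54.4604
7. ⊥bis P1·P6 via (8.84,5.545): [(8.857, 5.5697) (11.1758, 8.9413) (9.6473, 11.2118) (0, 9.4706) (0, 6.2909)]  |A|=45.8177
8. ⊥bis P1·P7 via (9.07,18.02): [(8.857, 5.5697) (11.1758, 8.9413) (9.6473, 11.2118) (0, 9.4706) (0, 6.2909)]  |A|=45.8177
9. canonical 5-gon: [(8.857, 5.5697) (11.1758, 8.9413) (9.6473, 11.2118) (0, 9.4706) (0, 6.2909)]
10. shoelace: 45.8177

Area of P1's cell: 45.8177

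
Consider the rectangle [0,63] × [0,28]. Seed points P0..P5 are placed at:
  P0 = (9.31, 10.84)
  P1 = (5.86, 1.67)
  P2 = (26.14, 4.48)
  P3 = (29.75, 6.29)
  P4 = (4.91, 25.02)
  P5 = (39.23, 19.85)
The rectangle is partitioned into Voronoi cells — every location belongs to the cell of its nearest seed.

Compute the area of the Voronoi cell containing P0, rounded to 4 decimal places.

Area of P0's cell: 257.7505

1. box [0,63]×[0,28]: [(0, 0) (63, 0) (63, 28) (0, 28)]
2. ⊥bis P0·P1 via (7.585,6.255): [(0, 9.1087) (24.2106, 0) (63, 0) (63, 28) (0, 28)]  |A|=1653.7367
3. ⊥bis P0·P2 via (17.725,7.66): [(0, 9.1087) (15.9979, 3.0898) (25.4114, 28) (0, 28)]  |A|=467.6126
4. ⊥bis P0·P3 via (19.53,8.565): [(0, 9.1087) (15.9979, 3.0898) (21.6271, 17.9859) (23.8563, 28) (0, 28)]  |A|=459.8259
5. ⊥bis P0·P4 via (7.11,17.93): [(0, 15.7238) (0, 9.1087) (15.9979, 3.0898) (21.6271, 17.9859) (22.6909, 22.7647)]  |A|=258.0994
6. ⊥bis P0·P5 via (24.27,15.345): [(22.0917, 22.5788) (0, 15.7238) (0, 9.1087) (15.9979, 3.0898) (21.6271, 17.9859) (22.4124, 21.5136)]  |A|=257.7505
7. canonical 6-gon: [(22.0917, 22.5788) (0, 15.7238) (0, 9.1087) (15.9979, 3.0898) (21.6271, 17.9859) (22.4124, 21.5136)]
8. shoelace: 257.7505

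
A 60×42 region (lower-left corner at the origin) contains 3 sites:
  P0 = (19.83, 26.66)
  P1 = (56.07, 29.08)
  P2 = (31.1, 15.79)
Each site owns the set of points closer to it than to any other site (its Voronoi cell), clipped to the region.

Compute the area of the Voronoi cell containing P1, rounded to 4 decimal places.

1. box [0,60]×[0,42]: [(0, 0) (60, 0) (60, 42) (0, 42)]
2. ⊥bis P1·P0 via (37.95,27.87): [(39.8111, 0) (60, 0) (60, 42) (37.0064, 42)]  |A|=906.8322
3. ⊥bis P1·P2 via (43.585,22.435): [(37.5566, 33.7615) (55.5258, 0) (60, 0) (60, 42) (37.0064, 42)]  |A|=641.556
4. canonical 5-gon: [(37.5566, 33.7615) (55.5258, 0) (60, 0) (60, 42) (37.0064, 42)]
5. shoelace: 641.556

Area of P1's cell: 641.5560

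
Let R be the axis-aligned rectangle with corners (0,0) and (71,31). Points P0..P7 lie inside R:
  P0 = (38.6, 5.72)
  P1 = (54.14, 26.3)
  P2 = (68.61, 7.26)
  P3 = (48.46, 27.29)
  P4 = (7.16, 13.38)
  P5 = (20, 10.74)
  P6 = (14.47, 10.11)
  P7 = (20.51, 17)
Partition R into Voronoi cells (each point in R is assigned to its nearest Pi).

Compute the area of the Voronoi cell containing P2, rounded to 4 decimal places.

1. box [0,71]×[0,31]: [(0, 0) (71, 0) (71, 31) (0, 31)]
2. ⊥bis P2·P0 via (53.605,6.49): [(53.938, 0) (71, 0) (71, 31) (52.3472, 31)]  |A|=553.5781
3. ⊥bis P2·P1 via (61.375,16.78): [(53.3884, 10.7104) (53.938, 0) (71, 0) (71, 24.0948)]  |A|=303.5436
4. ⊥bis P2·P3 via (58.535,17.275): [(53.3884, 10.7104) (53.938, 0) (71, 0) (71, 24.0948)]  |A|=303.5436
5. ⊥bis P2·P4 via (37.885,10.32): [(53.3884, 10.7104) (53.938, 0) (71, 0) (71, 24.0948)]  |A|=303.5436
6. ⊥bis P2·P5 via (44.305,9): [(53.3884, 10.7104) (53.938, 0) (71, 0) (71, 24.0948)]  |A|=303.5436
7. ⊥bis P2·P6 via (41.54,8.685): [(53.3884, 10.7104) (53.938, 0) (71, 0) (71, 24.0948)]  |A|=303.5436
8. ⊥bis P2·P7 via (44.56,12.13): [(53.3884, 10.7104) (53.938, 0) (71, 0) (71, 24.0948)]  |A|=303.5436
9. canonical 4-gon: [(53.3884, 10.7104) (53.938, 0) (71, 0) (71, 24.0948)]
10. shoelace: 303.5436

Area of P2's cell: 303.5436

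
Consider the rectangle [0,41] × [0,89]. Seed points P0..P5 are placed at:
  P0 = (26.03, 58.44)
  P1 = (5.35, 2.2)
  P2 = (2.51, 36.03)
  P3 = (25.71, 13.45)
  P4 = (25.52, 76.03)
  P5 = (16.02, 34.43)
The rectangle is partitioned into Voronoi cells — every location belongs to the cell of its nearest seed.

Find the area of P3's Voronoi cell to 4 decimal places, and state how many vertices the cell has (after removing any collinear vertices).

Area of P3's cell: 720.9033 (4 vertices)

1. box [0,41]×[0,89]: [(0, 0) (41, 0) (41, 89) (0, 89)]
2. ⊥bis P3·P0 via (25.87,35.945): [(0, 36.129) (0, 0) (41, 0) (41, 35.8374)]  |A|=1475.311
3. ⊥bis P3·P1 via (15.53,7.825): [(0, 36.129) (0, 35.9308) (19.8537, 0) (41, 0) (41, 35.8374)]  |A|=1118.6302
4. ⊥bis P3·P2 via (14.11,24.74): [(25.0214, 35.951) (9.054, 19.5452) (19.8537, 0) (41, 0) (41, 35.8374)]  |A|=911.063
5. ⊥bis P3·P4 via (25.615,44.74): [(25.0214, 35.951) (9.054, 19.5452) (19.8537, 0) (41, 0) (41, 35.8374)]  |A|=911.063
6. ⊥bis P3·P5 via (20.865,23.94): [(9.5207, 18.7004) (19.8537, 0) (41, 0) (41, 33.2397)]  |A|=720.9033
7. canonical 4-gon: [(9.5207, 18.7004) (19.8537, 0) (41, 0) (41, 33.2397)]
8. shoelace: 720.9033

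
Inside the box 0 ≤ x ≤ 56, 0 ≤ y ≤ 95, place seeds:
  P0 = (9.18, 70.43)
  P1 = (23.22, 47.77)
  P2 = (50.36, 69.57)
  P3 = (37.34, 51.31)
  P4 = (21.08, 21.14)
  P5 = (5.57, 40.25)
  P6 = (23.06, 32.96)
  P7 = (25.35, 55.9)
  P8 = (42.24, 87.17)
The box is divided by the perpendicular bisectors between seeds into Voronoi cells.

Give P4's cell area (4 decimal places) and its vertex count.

1. box [0,56]×[0,95]: [(0, 0) (56, 0) (56, 95) (0, 95)]
2. ⊥bis P4·P0 via (15.13,45.785): [(0, 42.1322) (0, 0) (56, 0) (56, 55.6522)]  |A|=2737.9622
3. ⊥bis P4·P1 via (22.15,34.455): [(0, 36.235) (0, 0) (56, 0) (56, 31.7348)]  |A|=1903.1539
4. ⊥bis P4·P2 via (35.72,45.355): [(0, 36.235) (0, 0) (56, 0) (56, 31.7348)]  |A|=1903.1539
5. ⊥bis P4·P3 via (29.21,36.225): [(34.3069, 33.4781) (0, 36.235) (0, 0) (56, 0) (56, 21.7866)]  |A|=1795.2505
6. ⊥bis P4·P5 via (13.325,30.695): [(34.3069, 33.4781) (18.3354, 34.7615) (0, 19.8802) (0, 0) (56, 0) (56, 21.7866)]  |A|=1645.3146
7. ⊥bis P4·P6 via (22.07,27.05): [(11.0984, 28.8879) (0, 19.8802) (0, 0) (56, 0) (56, 21.3663)]  |A|=1398.8702
8. ⊥bis P4·P7 via (23.215,38.52): [(11.0984, 28.8879) (0, 19.8802) (0, 0) (56, 0) (56, 21.3663)]  |A|=1398.8702
9. ⊥bis P4·P8 via (31.66,54.155): [(11.0984, 28.8879) (0, 19.8802) (0, 0) (56, 0) (56, 21.3663)]  |A|=1398.8702
10. canonical 5-gon: [(11.0984, 28.8879) (0, 19.8802) (0, 0) (56, 0) (56, 21.3663)]
11. shoelace: 1398.8702

Area of P4's cell: 1398.8702 (5 vertices)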